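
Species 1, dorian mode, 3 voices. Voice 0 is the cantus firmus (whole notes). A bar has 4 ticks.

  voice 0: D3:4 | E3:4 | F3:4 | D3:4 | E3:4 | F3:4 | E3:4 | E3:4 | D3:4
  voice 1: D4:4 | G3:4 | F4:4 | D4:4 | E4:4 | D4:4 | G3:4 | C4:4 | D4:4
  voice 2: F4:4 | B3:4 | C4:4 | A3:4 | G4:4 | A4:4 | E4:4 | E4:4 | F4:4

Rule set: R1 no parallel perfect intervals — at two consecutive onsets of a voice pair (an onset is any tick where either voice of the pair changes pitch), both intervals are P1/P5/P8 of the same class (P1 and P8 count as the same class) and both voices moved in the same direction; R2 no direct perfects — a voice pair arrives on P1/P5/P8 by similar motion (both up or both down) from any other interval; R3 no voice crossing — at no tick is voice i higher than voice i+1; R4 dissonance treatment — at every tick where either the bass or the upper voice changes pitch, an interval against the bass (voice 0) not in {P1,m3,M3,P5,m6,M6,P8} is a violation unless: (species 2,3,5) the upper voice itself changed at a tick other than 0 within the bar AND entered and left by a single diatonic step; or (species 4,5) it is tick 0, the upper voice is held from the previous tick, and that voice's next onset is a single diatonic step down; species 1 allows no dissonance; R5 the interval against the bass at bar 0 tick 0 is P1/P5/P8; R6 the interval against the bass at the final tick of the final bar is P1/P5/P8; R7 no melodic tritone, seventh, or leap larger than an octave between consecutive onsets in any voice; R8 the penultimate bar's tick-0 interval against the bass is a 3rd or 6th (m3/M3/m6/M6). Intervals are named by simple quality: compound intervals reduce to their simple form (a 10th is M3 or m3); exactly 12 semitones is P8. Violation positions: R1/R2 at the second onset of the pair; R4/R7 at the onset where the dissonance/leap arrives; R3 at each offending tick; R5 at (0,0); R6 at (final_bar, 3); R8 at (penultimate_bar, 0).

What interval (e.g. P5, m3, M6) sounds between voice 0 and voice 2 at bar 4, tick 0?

m3

voice 0=E3 voice 2=G4 -> m3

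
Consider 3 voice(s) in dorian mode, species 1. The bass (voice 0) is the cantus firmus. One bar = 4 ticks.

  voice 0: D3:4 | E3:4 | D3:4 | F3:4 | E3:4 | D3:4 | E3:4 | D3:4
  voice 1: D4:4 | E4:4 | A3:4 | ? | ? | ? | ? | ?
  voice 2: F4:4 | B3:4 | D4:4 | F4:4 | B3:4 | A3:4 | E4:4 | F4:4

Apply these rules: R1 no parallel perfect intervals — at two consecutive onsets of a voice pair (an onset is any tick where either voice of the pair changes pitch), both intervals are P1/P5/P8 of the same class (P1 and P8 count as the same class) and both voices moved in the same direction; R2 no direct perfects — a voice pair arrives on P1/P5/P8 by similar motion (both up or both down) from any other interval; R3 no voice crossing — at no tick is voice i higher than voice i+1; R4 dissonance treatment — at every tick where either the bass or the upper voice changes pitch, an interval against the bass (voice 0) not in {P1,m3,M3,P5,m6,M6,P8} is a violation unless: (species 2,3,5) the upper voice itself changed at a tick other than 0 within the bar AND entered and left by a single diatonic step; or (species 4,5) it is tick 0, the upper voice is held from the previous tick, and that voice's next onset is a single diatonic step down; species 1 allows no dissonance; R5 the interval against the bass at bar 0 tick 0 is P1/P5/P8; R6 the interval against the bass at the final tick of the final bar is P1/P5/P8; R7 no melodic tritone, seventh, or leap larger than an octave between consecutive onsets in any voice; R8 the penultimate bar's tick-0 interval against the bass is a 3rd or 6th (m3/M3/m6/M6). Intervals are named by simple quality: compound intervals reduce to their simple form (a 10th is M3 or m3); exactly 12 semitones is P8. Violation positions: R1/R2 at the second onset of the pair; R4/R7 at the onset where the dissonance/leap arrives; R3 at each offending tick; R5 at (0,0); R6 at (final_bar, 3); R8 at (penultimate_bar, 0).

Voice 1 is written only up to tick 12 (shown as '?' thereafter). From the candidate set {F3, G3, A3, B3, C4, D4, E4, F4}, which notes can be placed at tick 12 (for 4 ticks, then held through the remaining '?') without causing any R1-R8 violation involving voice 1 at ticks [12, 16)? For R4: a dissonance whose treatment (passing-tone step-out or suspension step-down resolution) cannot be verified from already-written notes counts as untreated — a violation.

{A3, D4, F3}

F3: legal
G3: violates R4
A3: legal
B3: violates R4
C4: violates R1
D4: legal
E4: violates R4
F4: violates R2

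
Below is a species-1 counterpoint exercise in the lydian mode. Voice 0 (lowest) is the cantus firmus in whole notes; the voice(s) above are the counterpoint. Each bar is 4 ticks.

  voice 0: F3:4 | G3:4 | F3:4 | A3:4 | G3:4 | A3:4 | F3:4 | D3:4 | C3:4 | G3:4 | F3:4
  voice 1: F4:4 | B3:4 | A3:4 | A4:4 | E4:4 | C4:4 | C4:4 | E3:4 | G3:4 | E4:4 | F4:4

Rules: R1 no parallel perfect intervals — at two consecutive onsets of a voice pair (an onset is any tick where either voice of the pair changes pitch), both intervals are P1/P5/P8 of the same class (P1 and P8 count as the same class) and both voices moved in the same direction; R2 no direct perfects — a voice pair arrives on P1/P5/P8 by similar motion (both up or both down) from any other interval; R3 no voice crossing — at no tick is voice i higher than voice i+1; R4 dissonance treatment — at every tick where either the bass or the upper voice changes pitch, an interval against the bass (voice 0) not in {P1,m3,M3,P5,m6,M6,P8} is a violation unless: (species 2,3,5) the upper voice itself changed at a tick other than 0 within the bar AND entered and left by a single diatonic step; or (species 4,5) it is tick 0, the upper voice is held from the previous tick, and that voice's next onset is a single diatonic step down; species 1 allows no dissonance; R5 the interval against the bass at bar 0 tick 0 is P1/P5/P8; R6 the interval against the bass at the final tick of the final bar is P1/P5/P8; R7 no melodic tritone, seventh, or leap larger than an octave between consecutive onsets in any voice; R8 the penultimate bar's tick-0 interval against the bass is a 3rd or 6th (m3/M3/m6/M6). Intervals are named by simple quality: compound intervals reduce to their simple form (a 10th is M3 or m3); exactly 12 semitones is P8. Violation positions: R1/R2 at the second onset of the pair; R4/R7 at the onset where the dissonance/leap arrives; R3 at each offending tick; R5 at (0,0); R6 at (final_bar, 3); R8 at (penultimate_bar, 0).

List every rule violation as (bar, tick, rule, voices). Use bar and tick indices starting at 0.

(1, 0, R7, (1,))
(3, 0, R2, (0, 1))
(7, 0, R4, (0, 1))

bar 0: v0=F3 v1=F4 downbeat P8
bar 1: v0=G3 v1=B3 downbeat M3
bar 2: v0=F3 v1=A3 downbeat M3
bar 3: v0=A3 v1=A4 downbeat P8
bar 4: v0=G3 v1=E4 downbeat M6
bar 5: v0=A3 v1=C4 downbeat m3
bar 6: v0=F3 v1=C4 downbeat P5
bar 7: v0=D3 v1=E3 downbeat M2
bar 8: v0=C3 v1=G3 downbeat P5
bar 9: v0=G3 v1=E4 downbeat M6
bar 10: v0=F3 v1=F4 downbeat P8
  -> R7 @ bar 1 tick 0 v(1,): F4->B3 leap 6st
  -> R2 @ bar 3 tick 0 v(0, 1): F3/A3 M3 -> A3/A4 P8 similar
  -> R4 @ bar 7 tick 0 v(0, 1): D3/E3 M2 untreated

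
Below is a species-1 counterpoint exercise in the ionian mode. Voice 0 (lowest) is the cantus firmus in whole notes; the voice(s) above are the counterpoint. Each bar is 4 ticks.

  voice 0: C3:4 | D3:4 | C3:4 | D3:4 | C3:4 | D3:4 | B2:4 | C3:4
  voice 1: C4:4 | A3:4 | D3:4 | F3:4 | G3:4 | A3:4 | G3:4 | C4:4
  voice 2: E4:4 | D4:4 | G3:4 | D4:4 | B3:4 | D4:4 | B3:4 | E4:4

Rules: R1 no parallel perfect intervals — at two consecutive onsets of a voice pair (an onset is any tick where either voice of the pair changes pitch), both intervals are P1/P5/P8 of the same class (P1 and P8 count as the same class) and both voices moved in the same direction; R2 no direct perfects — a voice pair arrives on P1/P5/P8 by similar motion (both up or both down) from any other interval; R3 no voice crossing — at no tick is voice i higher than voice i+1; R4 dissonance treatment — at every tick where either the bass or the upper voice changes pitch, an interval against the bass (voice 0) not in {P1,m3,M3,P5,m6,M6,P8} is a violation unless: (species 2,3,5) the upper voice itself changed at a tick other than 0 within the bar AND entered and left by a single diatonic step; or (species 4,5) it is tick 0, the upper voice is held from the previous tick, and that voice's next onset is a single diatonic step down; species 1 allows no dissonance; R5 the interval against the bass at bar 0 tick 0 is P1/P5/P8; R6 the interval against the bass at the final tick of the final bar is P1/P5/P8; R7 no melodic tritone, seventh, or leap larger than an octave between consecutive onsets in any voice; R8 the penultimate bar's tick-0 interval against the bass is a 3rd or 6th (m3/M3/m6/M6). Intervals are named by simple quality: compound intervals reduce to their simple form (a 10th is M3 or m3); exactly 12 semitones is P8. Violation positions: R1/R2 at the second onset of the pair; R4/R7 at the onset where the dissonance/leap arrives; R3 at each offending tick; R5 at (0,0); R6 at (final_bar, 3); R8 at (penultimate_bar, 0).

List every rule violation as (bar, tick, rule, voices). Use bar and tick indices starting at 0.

(0, 0, R5, (0, 2))
(2, 0, R2, (0, 2))
(2, 0, R4, (0, 1))
(3, 0, R2, (0, 2))
(4, 0, R4, (0, 2))
(5, 0, R1, (0, 1))
(5, 0, R2, (0, 2))
(6, 0, R1, (0, 2))
(6, 0, R8, (0, 2))
(7, 0, R2, (0, 1))
(7, 3, R6, (0, 2))

bar 0: v0=C3 v1=C4 v2=E4 downbeat M3
bar 1: v0=D3 v1=A3 v2=D4 downbeat P8
bar 2: v0=C3 v1=D3 v2=G3 downbeat P5
bar 3: v0=D3 v1=F3 v2=D4 downbeat P8
bar 4: v0=C3 v1=G3 v2=B3 downbeat M7
bar 5: v0=D3 v1=A3 v2=D4 downbeat P8
bar 6: v0=B2 v1=G3 v2=B3 downbeat P8
bar 7: v0=C3 v1=C4 v2=E4 downbeat M3
  -> R5 @ bar 0 tick 0 v(0, 2): opens on M3
  -> R2 @ bar 2 tick 0 v(0, 2): D3/D4 P8 -> C3/G3 P5 similar
  -> R4 @ bar 2 tick 0 v(0, 1): C3/D3 M2 untreated
  -> R2 @ bar 3 tick 0 v(0, 2): C3/G3 P5 -> D3/D4 P8 similar
  -> R4 @ bar 4 tick 0 v(0, 2): C3/B3 M7 untreated
  -> R1 @ bar 5 tick 0 v(0, 1): C3/G3 P5 -> D3/A3 P5 similar
  -> R2 @ bar 5 tick 0 v(0, 2): C3/B3 M7 -> D3/D4 P8 similar
  -> R1 @ bar 6 tick 0 v(0, 2): D3/D4 P8 -> B2/B3 P8 similar
  -> R8 @ bar 6 tick 0 v(0, 2): penult P8 not 3rd/6th
  -> R2 @ bar 7 tick 0 v(0, 1): B2/G3 m6 -> C3/C4 P8 similar
  -> R6 @ bar 7 tick 3 v(0, 2): closes on M3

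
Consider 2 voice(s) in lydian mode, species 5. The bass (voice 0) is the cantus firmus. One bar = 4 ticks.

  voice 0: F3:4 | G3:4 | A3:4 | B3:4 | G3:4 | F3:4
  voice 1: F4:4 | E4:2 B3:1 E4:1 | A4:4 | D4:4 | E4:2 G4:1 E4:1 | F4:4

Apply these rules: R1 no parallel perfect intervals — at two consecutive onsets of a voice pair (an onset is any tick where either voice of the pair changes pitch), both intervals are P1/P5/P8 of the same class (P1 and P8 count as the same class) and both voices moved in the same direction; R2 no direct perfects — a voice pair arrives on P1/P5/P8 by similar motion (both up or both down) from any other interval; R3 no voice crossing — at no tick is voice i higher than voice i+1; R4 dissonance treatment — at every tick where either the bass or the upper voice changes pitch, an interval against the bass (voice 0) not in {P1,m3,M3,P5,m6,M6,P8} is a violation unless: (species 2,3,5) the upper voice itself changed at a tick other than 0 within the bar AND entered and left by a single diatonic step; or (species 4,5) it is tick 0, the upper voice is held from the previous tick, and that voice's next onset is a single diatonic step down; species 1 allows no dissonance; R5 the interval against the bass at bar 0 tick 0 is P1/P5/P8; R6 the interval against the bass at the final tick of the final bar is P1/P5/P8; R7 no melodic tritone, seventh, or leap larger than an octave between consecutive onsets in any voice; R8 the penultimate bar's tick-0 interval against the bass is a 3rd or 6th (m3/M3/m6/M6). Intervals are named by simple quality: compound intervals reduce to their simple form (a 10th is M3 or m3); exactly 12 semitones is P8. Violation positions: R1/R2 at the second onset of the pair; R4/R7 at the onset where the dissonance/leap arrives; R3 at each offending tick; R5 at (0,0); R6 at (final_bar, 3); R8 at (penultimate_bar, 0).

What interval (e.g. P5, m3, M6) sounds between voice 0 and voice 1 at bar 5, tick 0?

P8

voice 0=F3 voice 1=F4 -> P8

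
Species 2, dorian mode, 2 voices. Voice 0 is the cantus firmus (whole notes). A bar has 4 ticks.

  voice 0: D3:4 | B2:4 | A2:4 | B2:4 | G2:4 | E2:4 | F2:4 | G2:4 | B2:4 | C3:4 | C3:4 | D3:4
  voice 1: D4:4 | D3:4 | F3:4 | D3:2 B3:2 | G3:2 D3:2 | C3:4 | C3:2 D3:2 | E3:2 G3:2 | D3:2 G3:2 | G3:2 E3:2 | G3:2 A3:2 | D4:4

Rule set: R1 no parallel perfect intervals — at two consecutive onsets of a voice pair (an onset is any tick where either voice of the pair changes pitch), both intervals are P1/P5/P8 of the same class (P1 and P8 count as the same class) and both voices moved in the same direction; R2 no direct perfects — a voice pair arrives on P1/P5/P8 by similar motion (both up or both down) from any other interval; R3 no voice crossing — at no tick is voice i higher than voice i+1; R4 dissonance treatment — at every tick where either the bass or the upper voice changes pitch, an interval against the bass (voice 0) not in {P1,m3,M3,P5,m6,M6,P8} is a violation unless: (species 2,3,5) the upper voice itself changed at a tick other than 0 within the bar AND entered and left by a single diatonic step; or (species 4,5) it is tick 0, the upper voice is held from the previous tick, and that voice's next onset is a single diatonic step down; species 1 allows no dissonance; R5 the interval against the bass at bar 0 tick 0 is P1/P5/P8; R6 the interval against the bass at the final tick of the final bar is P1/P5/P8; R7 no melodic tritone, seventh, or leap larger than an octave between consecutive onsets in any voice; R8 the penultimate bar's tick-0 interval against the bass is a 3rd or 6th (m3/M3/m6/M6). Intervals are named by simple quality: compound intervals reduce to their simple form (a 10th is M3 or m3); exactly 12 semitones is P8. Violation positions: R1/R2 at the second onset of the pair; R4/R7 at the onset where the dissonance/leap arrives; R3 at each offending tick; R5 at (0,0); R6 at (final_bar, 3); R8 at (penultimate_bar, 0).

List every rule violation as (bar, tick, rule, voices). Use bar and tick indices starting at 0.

(4, 0, R1, (0, 1))
(10, 0, R8, (0, 1))
(11, 0, R2, (0, 1))

bar 0: v0=D3 v1=D4 downbeat P8
bar 1: v0=B2 v1=D3 downbeat m3
bar 2: v0=A2 v1=F3 downbeat m6
bar 3: v0=B2 v1=D3 downbeat m3
bar 4: v0=G2 v1=G3 downbeat P8
bar 5: v0=E2 v1=C3 downbeat m6
bar 6: v0=F2 v1=C3 downbeat P5
bar 7: v0=G2 v1=E3 downbeat M6
bar 8: v0=B2 v1=D3 downbeat m3
bar 9: v0=C3 v1=G3 downbeat P5
bar 10: v0=C3 v1=G3 downbeat P5
bar 11: v0=D3 v1=D4 downbeat P8
  -> R1 @ bar 4 tick 0 v(0, 1): B2/B3 P8 -> G2/G3 P8 similar
  -> R8 @ bar 10 tick 0 v(0, 1): penult P5 not 3rd/6th
  -> R2 @ bar 11 tick 0 v(0, 1): C3/A3 M6 -> D3/D4 P8 similar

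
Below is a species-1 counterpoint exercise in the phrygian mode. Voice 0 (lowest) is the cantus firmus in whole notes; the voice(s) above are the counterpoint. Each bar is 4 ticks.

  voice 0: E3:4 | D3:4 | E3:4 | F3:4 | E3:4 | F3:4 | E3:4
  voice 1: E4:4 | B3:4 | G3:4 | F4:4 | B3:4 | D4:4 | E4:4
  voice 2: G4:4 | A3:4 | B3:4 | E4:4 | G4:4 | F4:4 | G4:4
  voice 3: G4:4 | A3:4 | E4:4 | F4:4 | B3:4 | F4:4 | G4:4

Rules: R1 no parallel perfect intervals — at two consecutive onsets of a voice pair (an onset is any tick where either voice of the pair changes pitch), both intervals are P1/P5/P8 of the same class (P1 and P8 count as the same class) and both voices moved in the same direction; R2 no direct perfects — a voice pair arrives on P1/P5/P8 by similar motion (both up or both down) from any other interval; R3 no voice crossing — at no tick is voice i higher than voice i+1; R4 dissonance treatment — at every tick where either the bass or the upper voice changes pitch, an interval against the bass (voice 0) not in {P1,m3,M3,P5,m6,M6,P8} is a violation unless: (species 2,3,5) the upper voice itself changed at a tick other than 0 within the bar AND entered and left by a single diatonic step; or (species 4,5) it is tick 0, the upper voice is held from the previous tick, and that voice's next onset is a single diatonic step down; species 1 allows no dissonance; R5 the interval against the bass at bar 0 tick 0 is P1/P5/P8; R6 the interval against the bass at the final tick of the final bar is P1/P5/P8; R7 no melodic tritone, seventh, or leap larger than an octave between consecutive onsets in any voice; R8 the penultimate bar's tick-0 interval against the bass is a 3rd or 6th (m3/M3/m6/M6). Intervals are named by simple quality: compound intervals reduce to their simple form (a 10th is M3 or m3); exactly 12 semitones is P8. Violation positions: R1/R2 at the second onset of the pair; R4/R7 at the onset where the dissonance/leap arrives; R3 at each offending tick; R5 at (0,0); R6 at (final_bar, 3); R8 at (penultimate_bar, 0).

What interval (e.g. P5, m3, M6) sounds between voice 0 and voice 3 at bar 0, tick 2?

voice 0=E3 voice 3=G4 -> m3

m3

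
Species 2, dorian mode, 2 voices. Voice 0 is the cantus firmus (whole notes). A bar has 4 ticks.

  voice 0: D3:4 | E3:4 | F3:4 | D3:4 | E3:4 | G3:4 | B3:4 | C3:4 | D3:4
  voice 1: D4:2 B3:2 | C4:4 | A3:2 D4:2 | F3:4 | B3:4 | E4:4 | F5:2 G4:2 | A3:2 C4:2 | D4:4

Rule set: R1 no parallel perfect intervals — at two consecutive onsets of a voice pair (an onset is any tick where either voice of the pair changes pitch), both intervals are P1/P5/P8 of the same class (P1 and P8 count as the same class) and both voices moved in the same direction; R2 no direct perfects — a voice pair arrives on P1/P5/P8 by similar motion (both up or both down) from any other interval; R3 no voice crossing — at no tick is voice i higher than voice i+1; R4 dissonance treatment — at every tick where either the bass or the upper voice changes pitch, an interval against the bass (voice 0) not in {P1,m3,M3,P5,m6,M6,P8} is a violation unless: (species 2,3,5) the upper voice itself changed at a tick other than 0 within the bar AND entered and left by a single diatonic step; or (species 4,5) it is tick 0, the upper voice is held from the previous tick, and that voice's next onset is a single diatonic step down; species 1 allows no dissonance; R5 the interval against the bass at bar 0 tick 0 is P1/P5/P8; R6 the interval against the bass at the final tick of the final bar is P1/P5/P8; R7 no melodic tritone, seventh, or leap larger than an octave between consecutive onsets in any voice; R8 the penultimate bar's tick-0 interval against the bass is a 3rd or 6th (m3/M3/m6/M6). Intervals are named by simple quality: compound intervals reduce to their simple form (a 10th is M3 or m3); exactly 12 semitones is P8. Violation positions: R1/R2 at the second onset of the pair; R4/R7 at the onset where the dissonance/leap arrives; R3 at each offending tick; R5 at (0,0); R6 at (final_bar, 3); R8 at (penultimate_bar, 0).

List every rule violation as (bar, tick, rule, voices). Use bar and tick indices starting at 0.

(4, 0, R2, (0, 1))
(4, 0, R7, (1,))
(6, 0, R4, (0, 1))
(6, 0, R7, (1,))
(6, 2, R7, (1,))
(7, 0, R7, (0,))
(7, 0, R7, (1,))
(8, 0, R1, (0, 1))

bar 0: v0=D3 v1=D4 downbeat P8
bar 1: v0=E3 v1=C4 downbeat m6
bar 2: v0=F3 v1=A3 downbeat M3
bar 3: v0=D3 v1=F3 downbeat m3
bar 4: v0=E3 v1=B3 downbeat P5
bar 5: v0=G3 v1=E4 downbeat M6
bar 6: v0=B3 v1=F5 downbeat TT
bar 7: v0=C3 v1=A3 downbeat M6
bar 8: v0=D3 v1=D4 downbeat P8
  -> R2 @ bar 4 tick 0 v(0, 1): D3/F3 m3 -> E3/B3 P5 similar
  -> R7 @ bar 4 tick 0 v(1,): F3->B3 leap 6st
  -> R4 @ bar 6 tick 0 v(0, 1): B3/F5 TT untreated
  -> R7 @ bar 6 tick 0 v(1,): E4->F5 leap 13st
  -> R7 @ bar 6 tick 2 v(1,): F5->G4 leap 10st
  -> R7 @ bar 7 tick 0 v(0,): B3->C3 leap 11st
  -> R7 @ bar 7 tick 0 v(1,): G4->A3 leap 10st
  -> R1 @ bar 8 tick 0 v(0, 1): C3/C4 P8 -> D3/D4 P8 similar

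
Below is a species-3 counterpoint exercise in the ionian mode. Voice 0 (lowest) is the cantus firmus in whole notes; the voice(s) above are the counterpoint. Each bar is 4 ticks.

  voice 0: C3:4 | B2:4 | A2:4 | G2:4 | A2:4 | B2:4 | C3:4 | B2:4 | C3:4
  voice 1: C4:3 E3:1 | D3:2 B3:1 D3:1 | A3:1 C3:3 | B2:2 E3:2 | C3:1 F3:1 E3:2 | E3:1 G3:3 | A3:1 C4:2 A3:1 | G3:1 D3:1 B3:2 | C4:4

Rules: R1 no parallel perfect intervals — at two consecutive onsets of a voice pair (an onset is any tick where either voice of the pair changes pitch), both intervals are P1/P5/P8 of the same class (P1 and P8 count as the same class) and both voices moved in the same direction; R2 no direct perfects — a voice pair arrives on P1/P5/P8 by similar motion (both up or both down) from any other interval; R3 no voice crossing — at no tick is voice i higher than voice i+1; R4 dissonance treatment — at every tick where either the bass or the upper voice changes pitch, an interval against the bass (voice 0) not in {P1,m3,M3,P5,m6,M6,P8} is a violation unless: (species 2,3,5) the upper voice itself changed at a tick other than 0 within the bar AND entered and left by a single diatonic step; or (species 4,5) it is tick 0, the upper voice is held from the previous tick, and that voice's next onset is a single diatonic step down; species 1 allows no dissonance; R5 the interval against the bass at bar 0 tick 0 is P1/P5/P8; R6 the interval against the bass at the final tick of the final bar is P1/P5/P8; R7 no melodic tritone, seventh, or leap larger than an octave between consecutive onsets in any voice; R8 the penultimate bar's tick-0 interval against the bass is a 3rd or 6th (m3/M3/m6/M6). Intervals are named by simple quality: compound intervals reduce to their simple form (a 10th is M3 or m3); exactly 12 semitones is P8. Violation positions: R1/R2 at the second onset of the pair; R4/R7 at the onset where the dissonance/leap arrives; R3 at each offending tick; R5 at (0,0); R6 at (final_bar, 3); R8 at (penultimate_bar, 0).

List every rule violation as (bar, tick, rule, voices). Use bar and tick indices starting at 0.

(5, 0, R4, (0, 1))
(8, 0, R1, (0, 1))

bar 0: v0=C3 v1=C4 downbeat P8
bar 1: v0=B2 v1=D3 downbeat m3
bar 2: v0=A2 v1=A3 downbeat P8
bar 3: v0=G2 v1=B2 downbeat M3
bar 4: v0=A2 v1=C3 downbeat m3
bar 5: v0=B2 v1=E3 downbeat P4
bar 6: v0=C3 v1=A3 downbeat M6
bar 7: v0=B2 v1=G3 downbeat m6
bar 8: v0=C3 v1=C4 downbeat P8
  -> R4 @ bar 5 tick 0 v(0, 1): B2/E3 P4 untreated
  -> R1 @ bar 8 tick 0 v(0, 1): B2/B3 P8 -> C3/C4 P8 similar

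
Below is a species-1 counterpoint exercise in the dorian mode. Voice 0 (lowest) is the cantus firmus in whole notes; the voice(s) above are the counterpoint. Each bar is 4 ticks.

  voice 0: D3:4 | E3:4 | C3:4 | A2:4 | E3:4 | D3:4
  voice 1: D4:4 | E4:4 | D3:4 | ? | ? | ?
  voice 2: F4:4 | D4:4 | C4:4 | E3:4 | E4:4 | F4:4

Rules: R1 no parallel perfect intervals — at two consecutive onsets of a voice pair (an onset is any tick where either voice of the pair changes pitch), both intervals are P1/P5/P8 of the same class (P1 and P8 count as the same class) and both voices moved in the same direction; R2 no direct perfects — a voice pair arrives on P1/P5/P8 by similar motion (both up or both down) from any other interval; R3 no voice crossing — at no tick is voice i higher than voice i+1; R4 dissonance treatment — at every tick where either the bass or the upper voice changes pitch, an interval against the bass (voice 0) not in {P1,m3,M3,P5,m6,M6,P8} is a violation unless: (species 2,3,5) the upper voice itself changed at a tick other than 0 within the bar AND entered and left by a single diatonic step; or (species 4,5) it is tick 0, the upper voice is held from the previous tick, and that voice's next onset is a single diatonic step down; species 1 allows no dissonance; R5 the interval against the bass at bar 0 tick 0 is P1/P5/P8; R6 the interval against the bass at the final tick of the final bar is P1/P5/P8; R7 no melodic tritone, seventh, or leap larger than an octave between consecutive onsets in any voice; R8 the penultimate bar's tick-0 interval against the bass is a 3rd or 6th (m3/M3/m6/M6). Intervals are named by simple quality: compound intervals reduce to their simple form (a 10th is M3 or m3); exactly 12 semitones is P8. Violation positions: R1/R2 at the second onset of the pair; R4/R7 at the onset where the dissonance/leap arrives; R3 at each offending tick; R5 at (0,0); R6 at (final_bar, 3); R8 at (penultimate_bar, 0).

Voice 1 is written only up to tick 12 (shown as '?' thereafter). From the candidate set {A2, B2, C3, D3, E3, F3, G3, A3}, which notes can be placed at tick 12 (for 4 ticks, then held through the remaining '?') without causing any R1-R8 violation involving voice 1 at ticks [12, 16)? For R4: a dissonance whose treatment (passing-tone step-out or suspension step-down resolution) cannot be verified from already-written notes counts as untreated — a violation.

{C3, E3}

A2: violates R2
B2: violates R4
C3: legal
D3: violates R4
E3: legal
F3: violates R3
G3: violates R3,R4
A3: violates R3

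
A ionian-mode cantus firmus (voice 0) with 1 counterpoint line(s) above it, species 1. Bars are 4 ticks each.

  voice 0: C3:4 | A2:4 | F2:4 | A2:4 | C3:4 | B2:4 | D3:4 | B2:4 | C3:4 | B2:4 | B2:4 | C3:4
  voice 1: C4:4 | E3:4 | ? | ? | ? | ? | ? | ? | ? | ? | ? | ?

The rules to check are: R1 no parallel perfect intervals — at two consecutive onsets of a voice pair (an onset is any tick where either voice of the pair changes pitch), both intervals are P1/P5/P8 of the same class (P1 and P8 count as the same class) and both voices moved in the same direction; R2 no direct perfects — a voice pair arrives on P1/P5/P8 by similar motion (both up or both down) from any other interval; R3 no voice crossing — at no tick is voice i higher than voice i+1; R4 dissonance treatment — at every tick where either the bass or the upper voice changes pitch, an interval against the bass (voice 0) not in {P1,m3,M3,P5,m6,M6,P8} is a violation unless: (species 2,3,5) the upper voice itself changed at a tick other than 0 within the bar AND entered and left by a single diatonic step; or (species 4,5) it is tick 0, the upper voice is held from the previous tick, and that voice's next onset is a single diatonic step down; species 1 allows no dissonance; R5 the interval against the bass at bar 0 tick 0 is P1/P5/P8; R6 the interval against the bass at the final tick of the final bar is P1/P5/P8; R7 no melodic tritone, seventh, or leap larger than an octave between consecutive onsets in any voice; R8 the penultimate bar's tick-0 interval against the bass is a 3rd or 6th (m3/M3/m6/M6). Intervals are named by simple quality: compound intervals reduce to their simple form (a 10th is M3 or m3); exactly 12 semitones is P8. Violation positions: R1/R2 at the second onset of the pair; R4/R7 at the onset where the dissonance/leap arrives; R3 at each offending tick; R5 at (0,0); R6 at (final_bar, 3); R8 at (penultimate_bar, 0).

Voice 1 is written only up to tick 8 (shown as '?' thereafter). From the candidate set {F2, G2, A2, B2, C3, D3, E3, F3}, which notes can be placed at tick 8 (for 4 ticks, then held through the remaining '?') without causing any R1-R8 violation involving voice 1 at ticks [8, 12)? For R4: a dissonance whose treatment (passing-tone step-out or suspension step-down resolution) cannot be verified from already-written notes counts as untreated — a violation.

F2: violates R2,R7
G2: violates R4
A2: legal
B2: violates R4
C3: violates R1
D3: legal
E3: violates R4
F3: legal

{A2, D3, F3}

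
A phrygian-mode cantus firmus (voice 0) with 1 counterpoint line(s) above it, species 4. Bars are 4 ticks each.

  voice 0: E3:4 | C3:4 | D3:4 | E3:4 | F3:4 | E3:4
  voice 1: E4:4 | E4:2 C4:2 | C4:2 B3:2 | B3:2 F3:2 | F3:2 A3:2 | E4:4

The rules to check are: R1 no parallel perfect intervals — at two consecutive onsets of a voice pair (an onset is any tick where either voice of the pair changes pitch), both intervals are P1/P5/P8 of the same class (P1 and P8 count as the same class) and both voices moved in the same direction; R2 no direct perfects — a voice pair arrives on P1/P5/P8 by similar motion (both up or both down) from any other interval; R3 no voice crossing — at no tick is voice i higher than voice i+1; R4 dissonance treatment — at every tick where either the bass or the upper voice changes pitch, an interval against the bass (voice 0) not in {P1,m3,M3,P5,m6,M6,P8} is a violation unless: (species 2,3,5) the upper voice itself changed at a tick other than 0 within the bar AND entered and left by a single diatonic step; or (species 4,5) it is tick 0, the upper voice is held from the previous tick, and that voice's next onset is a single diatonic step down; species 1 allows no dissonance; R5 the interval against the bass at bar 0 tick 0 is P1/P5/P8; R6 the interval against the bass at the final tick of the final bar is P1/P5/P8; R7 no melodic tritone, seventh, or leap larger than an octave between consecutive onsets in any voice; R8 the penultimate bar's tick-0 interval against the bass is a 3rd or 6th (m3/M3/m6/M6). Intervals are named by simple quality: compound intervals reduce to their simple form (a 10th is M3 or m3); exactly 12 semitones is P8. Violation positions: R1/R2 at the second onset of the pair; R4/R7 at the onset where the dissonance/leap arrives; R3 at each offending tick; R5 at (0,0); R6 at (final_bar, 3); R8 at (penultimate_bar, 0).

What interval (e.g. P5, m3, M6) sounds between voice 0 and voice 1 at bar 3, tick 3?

voice 0=E3 voice 1=F3 -> m2

m2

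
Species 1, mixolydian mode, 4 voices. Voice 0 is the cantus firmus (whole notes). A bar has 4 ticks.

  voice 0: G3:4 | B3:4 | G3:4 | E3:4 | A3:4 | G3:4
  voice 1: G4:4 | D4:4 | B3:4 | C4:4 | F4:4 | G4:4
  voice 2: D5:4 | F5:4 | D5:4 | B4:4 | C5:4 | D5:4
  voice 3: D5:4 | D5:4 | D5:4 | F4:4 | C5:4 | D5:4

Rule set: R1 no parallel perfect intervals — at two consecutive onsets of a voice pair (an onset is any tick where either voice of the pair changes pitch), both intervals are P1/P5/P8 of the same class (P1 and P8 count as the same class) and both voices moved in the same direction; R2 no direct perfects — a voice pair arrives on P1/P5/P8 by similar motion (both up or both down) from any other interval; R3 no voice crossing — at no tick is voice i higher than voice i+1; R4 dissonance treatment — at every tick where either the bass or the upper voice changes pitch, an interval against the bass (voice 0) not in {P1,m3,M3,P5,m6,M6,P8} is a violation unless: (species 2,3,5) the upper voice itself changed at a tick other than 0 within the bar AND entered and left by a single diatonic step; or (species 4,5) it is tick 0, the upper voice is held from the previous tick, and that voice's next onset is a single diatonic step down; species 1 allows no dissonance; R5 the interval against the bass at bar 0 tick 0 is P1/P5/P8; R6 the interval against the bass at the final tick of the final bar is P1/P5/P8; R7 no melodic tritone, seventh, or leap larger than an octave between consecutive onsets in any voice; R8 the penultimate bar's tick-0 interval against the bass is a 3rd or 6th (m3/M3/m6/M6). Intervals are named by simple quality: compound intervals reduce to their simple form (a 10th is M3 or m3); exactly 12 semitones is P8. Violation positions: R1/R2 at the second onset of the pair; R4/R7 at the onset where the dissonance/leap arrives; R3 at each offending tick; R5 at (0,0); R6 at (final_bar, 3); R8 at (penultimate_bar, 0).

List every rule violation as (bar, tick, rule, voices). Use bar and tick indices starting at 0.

bar 0: v0=G3 v1=G4 v2=D5 v3=D5 downbeat P5
bar 1: v0=B3 v1=D4 v2=F5 v3=D5 downbeat m3
bar 2: v0=G3 v1=B3 v2=D5 v3=D5 downbeat P5
bar 3: v0=E3 v1=C4 v2=B4 v3=F4 downbeat m2
bar 4: v0=A3 v1=F4 v2=C5 v3=C5 downbeat m3
bar 5: v0=G3 v1=G4 v2=D5 v3=D5 downbeat P5
  -> R3 @ bar 1 tick 0 v(2, 3): F5 above D5
  -> R4 @ bar 1 tick 0 v(0, 2): B3/F5 TT untreated
  -> R3 @ bar 1 tick 1 v(2, 3): F5 above D5
  -> R3 @ bar 1 tick 2 v(2, 3): F5 above D5
  -> R3 @ bar 1 tick 3 v(2, 3): F5 above D5
  -> R2 @ bar 2 tick 0 v(0, 2): B3/F5 TT -> G3/D5 P5 similar
  -> R1 @ bar 3 tick 0 v(0, 2): G3/D5 P5 -> E3/B4 P5 similar
  -> R3 @ bar 3 tick 0 v(2, 3): B4 above F4
  -> R4 @ bar 3 tick 0 v(0, 3): E3/F4 m2 untreated
  -> R3 @ bar 3 tick 1 v(2, 3): B4 above F4
  -> R3 @ bar 3 tick 2 v(2, 3): B4 above F4
  -> R3 @ bar 3 tick 3 v(2, 3): B4 above F4
  -> R2 @ bar 4 tick 0 v(1, 2): C4/B4 M7 -> F4/C5 P5 similar
  -> R2 @ bar 4 tick 0 v(1, 3): C4/F4 P4 -> F4/C5 P5 similar
  -> R2 @ bar 4 tick 0 v(2, 3): B4/F4 TT -> C5/C5 P1 similar
  -> R1 @ bar 5 tick 0 v(1, 2): F4/C5 P5 -> G4/D5 P5 similar
  -> R1 @ bar 5 tick 0 v(1, 3): F4/C5 P5 -> G4/D5 P5 similar
  -> R1 @ bar 5 tick 0 v(2, 3): C5/C5 P1 -> D5/D5 P1 similar

(1, 0, R3, (2, 3))
(1, 0, R4, (0, 2))
(1, 1, R3, (2, 3))
(1, 2, R3, (2, 3))
(1, 3, R3, (2, 3))
(2, 0, R2, (0, 2))
(3, 0, R1, (0, 2))
(3, 0, R3, (2, 3))
(3, 0, R4, (0, 3))
(3, 1, R3, (2, 3))
(3, 2, R3, (2, 3))
(3, 3, R3, (2, 3))
(4, 0, R2, (1, 2))
(4, 0, R2, (1, 3))
(4, 0, R2, (2, 3))
(5, 0, R1, (1, 2))
(5, 0, R1, (1, 3))
(5, 0, R1, (2, 3))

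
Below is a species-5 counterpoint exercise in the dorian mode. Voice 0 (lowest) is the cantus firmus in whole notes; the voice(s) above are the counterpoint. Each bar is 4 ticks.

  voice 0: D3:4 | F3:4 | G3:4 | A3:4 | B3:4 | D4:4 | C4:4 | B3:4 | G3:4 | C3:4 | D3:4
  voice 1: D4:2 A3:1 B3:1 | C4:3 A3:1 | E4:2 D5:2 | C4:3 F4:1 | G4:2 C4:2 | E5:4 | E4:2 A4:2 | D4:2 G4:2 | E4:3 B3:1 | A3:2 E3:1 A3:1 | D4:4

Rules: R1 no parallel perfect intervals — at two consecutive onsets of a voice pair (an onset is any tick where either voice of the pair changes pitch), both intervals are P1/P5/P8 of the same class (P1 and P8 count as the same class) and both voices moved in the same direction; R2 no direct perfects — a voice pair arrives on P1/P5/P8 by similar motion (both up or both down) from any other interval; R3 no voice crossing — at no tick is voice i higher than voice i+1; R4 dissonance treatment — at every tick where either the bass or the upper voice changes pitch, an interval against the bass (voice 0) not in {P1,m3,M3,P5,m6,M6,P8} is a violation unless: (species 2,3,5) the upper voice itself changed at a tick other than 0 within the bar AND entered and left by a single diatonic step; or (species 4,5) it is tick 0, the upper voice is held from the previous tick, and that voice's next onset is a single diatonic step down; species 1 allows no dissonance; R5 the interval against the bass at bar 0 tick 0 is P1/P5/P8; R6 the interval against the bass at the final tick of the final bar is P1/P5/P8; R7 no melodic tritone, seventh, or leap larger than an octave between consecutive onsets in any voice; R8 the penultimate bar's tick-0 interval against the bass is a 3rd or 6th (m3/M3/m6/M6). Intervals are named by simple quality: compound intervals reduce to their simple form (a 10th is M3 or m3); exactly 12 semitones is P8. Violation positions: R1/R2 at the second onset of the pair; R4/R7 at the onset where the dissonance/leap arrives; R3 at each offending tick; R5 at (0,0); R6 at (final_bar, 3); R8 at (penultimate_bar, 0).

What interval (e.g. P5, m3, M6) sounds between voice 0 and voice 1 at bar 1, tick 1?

voice 0=F3 voice 1=C4 -> P5

P5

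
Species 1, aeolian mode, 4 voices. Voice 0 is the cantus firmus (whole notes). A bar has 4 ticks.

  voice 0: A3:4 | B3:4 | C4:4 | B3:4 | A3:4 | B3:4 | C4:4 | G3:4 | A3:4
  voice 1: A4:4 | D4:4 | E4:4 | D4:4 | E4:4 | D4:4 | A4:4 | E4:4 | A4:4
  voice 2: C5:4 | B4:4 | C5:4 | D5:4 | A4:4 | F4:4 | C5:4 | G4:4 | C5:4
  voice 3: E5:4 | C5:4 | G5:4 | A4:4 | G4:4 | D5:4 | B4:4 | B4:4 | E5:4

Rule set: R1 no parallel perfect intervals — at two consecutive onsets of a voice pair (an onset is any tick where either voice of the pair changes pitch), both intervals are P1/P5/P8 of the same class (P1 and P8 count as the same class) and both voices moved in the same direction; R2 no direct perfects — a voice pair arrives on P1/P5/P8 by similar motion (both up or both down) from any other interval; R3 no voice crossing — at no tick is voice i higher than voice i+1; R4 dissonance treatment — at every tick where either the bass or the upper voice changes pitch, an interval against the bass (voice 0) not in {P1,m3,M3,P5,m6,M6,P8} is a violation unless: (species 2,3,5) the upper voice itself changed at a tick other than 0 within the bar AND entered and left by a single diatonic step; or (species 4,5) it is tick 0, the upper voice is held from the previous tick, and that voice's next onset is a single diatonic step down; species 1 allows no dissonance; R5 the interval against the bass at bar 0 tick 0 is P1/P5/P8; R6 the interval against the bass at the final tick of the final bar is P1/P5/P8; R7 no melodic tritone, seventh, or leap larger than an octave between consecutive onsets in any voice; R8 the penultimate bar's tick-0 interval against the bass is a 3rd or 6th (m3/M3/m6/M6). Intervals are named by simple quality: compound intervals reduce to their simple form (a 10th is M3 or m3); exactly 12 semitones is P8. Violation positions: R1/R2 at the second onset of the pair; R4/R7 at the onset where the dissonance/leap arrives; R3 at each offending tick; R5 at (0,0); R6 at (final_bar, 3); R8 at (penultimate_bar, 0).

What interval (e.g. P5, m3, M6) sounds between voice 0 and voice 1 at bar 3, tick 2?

voice 0=B3 voice 1=D4 -> m3

m3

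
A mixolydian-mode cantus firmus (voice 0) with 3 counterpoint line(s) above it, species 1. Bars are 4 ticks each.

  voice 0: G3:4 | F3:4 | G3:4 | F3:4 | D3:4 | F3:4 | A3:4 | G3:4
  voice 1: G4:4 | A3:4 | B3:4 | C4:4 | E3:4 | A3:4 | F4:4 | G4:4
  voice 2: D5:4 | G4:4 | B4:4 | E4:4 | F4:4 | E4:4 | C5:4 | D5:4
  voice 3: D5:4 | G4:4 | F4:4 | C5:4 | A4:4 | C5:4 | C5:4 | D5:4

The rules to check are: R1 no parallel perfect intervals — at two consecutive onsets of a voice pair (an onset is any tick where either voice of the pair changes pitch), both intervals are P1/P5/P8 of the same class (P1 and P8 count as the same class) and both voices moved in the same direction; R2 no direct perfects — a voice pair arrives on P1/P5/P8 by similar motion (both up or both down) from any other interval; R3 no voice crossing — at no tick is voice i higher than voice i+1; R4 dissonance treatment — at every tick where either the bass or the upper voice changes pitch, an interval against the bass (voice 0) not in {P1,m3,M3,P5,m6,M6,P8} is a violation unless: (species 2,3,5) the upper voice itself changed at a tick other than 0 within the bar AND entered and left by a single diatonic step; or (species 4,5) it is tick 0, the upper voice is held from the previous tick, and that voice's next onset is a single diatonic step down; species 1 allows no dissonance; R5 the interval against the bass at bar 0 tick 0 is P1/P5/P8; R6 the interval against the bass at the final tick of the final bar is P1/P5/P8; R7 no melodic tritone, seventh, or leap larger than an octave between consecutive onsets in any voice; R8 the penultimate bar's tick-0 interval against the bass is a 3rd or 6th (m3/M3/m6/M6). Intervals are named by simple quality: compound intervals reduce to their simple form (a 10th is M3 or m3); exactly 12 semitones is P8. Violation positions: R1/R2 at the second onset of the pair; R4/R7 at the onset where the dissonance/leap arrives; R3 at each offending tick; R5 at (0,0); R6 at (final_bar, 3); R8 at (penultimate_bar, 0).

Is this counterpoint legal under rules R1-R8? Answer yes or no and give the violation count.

bar 0: v0=G3 v1=G4 v2=D5 v3=D5 (P5)
bar 1: v0=F3 v1=A3 v2=G4 v3=G4 (M2)
bar 2: v0=G3 v1=B3 v2=B4 v3=F4 (m7)
bar 3: v0=F3 v1=C4 v2=E4 v3=C5 (P5)
bar 4: v0=D3 v1=E3 v2=F4 v3=A4 (P5)
bar 5: v0=F3 v1=A3 v2=E4 v3=C5 (P5)
bar 6: v0=A3 v1=F4 v2=C5 v3=C5 (m3)
bar 7: v0=G3 v1=G4 v2=D5 v3=D5 (P5)
  R1 @ bar1.0: D5/D5 P1 -> G4/G4 P1 similar
  R4 @ bar1.0: F3/G4 M2 untreated
  R4 @ bar1.0: F3/G4 M2 untreated
  R7 @ bar1.0: G4->A3 leap 10st
  R2 @ bar2.0: A3/G4 m7 -> B3/B4 P8 similar
  R3 @ bar2.0: B4 above F4
  R4 @ bar2.0: G3/F4 m7 untreated
  R3 @ bar2.1: B4 above F4
  R3 @ bar2.2: B4 above F4
  R3 @ bar2.3: B4 above F4
  R2 @ bar3.0: B3/F4 TT -> C4/C5 P8 similar
  R4 @ bar3.0: F3/E4 M7 untreated
  R1 @ bar4.0: F3/C5 P5 -> D3/A4 P5 similar
  R4 @ bar4.0: D3/E3 M2 untreated
  R1 @ bar5.0: D3/A4 P5 -> F3/C5 P5 similar
  R4 @ bar5.0: F3/E4 M7 untreated
  R1 @ bar6.0: A3/E4 P5 -> F4/C5 P5 similar
  R1 @ bar7.0: F4/C5 P5 -> G4/D5 P5 similar
  R1 @ bar7.0: F4/C5 P5 -> G4/D5 P5 similar
  R1 @ bar7.0: C5/C5 P1 -> D5/D5 P1 similar

No (20 violations)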